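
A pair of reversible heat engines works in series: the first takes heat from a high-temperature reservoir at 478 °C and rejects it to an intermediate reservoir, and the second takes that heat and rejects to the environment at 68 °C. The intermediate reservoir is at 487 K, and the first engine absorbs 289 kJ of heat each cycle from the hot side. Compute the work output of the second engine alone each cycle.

W₂ ≈ 56.1 kJ

T_H = 478 °C → 478 + 273.15 = 751.15 K.
T_C = 68 °C → 68 + 273.15 = 341.15 K.
Heat entering the second stage: Q_m = Q_H·(T_m/T_H) = 289 × 487.00/751.15 = 187 kJ.
Second-stage efficiency η₂ = 1 − T_C/T_m = 1 − 341.15/487.00 = 0.2995, so W₂ = η₂·Q_m = 56.1 kJ.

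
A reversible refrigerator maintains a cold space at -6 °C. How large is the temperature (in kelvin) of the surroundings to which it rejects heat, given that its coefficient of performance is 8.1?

T_H ≈ 300 K

T_C = -6 °C → -6 + 273.15 = 267.15 K.
COP_R = T_C/(T_H − T_C) ⇒ T_H = T_C·(1 + 1/COP_R) = 267.15 × (1 + 1/8.1) = 300 K.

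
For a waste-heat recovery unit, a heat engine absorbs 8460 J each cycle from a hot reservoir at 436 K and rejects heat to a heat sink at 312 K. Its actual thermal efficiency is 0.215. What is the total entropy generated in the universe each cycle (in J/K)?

ΔS_univ ≈ 1.882 J/K

W = η·Q_H = 0.215 × 8460 = 1819 J, so Q_C = Q_H − W = 6641 J.
Reservoir entropy changes: ΔS_H = −Q_H/T_H = −8460/436.00 = -19.40 J/K and ΔS_C = +Q_C/T_C = 6641/312.00 = 21.29 J/K.
ΔS_univ = −Q_H/T_H + Q_C/T_C = 1.882 J/K (> 0, since η = 0.215 < η_Carnot = 0.284).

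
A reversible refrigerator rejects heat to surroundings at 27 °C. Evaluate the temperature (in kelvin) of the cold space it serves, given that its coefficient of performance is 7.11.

T_C ≈ 263 K

T_H = 27 °C → 27 + 273.15 = 300.15 K.
COP_R = T_C/(T_H − T_C) ⇒ T_C = T_H·COP_R/(1 + COP_R) = 300.15 × 7.11/(1 + 7.11) = 263 K.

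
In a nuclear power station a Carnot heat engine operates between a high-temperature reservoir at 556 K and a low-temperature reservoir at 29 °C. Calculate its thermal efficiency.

η ≈ 0.457

T_C = 29 °C → 29 + 273.15 = 302.15 K.
Carnot efficiency: η = 1 − T_C/T_H = 1 − 302.15/556.00 = 0.457.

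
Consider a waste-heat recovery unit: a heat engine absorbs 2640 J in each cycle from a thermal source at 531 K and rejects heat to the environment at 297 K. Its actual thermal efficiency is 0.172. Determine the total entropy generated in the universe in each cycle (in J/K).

ΔS_univ ≈ 2.388 J/K

W = η·Q_H = 0.172 × 2640 = 454.1 J, so Q_C = Q_H − W = 2186 J.
The hot reservoir loses entropy Q_H/T_H = 2640/531.00 = 4.972 J/K; the cold reservoir gains Q_C/T_C = 2186/297.00 = 7.360 J/K.
ΔS_univ = −Q_H/T_H + Q_C/T_C = 2.388 J/K (> 0, since η = 0.172 < η_Carnot = 0.441).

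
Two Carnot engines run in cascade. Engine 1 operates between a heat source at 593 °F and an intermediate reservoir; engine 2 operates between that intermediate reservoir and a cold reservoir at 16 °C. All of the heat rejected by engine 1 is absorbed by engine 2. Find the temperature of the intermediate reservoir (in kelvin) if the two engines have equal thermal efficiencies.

T_H = 593 °F → (593 − 32) × 5/9 = 311.67 °C = 584.82 K.
T_C = 16 °C → 16 + 273.15 = 289.15 K.
Equal efficiencies require 1 − T_m/T_H = 1 − T_C/T_m, i.e. T_m/T_H = T_C/T_m, so T_m = √(T_H·T_C) = √(584.82 × 289.15) = 411.2 K.

T_m ≈ 411.2 K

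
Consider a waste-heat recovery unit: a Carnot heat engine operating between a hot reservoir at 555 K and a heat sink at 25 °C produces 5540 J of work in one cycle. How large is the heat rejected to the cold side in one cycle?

Q_C ≈ 6431 J

T_C = 25 °C → 25 + 273.15 = 298.15 K.
η_rev = 1 − T_C/T_H = 1 − 298.15/555.00 = 0.4628.
Since Q_C/Q_H = T_C/T_H and Q_H = W/η, Q_C = W·T_C/(T_H − T_C) = 5540 × 298.15/256.85 = 6431 J.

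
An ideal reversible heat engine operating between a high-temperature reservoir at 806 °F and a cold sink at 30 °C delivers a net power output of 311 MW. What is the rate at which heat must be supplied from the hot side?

Q̇_H ≈ 547 MW

T_H = 806 °F → (806 − 32) × 5/9 = 430.00 °C = 703.15 K.
T_C = 30 °C → 30 + 273.15 = 303.15 K.
Carnot efficiency: η = 1 − T_C/T_H = 1 − 303.15/703.15 = 0.5689.
Q_H = W/η = 311/0.5689 = 547 MW.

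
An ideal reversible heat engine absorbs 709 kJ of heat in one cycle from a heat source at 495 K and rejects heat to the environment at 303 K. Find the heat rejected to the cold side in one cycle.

Carnot efficiency: η = 1 − T_C/T_H = 1 − 303.00/495.00 = 0.3879.
For a reversible cycle Q_C/Q_H = T_C/T_H, so Q_C = 709 × 303.00/495.00 = 434.0 kJ.

Q_C ≈ 434.0 kJ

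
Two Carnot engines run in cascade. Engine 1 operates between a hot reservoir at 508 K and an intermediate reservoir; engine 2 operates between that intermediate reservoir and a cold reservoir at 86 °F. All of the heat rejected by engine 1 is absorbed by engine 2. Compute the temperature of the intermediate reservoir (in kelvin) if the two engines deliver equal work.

T_C = 86 °F → (86 − 32) × 5/9 = 30.00 °C = 303.15 K.
For reversible stages Q_m = Q_H·(T_m/T_H). Setting W₁ = Q_H(1 − T_m/T_H) equal to W₂ = Q_m(1 − T_C/T_m) = Q_H·(T_m − T_C)/T_H gives T_H − T_m = T_m − T_C, so T_m = (T_H + T_C)/2 = (508.00 + 303.15)/2 = 405.6 K.

T_m ≈ 405.6 K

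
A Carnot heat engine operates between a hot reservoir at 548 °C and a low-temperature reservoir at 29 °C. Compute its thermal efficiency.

T_H = 548 °C → 548 + 273.15 = 821.15 K.
T_C = 29 °C → 29 + 273.15 = 302.15 K.
Carnot efficiency: η = 1 − T_C/T_H = 1 − 302.15/821.15 = 0.6320.

η ≈ 0.6320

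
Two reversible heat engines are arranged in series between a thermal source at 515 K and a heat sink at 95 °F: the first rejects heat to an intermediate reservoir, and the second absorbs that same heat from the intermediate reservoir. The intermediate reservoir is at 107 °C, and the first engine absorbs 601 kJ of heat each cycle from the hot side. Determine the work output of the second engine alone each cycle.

W₂ ≈ 84.0 kJ

T_C = 95 °F → (95 − 32) × 5/9 = 35.00 °C = 308.15 K.
T_m = 107 °C → 107 + 273.15 = 380.15 K.
Heat entering the second stage: Q_m = Q_H·(T_m/T_H) = 601 × 380.15/515.00 = 444 kJ.
Second-stage efficiency η₂ = 1 − T_C/T_m = 1 − 308.15/380.15 = 0.1894, so W₂ = η₂·Q_m = 84.0 kJ.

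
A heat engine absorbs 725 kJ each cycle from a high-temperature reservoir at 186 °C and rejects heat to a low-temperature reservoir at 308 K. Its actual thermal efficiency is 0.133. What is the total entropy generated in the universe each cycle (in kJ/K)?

ΔS_univ ≈ 0.462 kJ/K

T_H = 186 °C → 186 + 273.15 = 459.15 K.
W = η·Q_H = 0.133 × 725 = 96.43 kJ, so Q_C = Q_H − W = 628.6 kJ.
Entropy balance on the reservoirs: −Q_H/T_H = -1.579 kJ/K, +Q_C/T_C = 2.041 kJ/K.
ΔS_univ = −Q_H/T_H + Q_C/T_C = 0.462 kJ/K (> 0, since η = 0.133 < η_Carnot = 0.329).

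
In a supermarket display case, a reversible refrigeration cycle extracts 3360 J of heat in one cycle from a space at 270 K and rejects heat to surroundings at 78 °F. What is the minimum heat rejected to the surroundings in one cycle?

T_H = 78 °F → (78 − 32) × 5/9 = 25.56 °C = 298.71 K.
For a reversible cycle Q_H/Q_C = T_H/T_C, so Q_H = Q_C·T_H/T_C = 3360 × 298.71/270.00 = 3717 J.

Q_H ≈ 3717 J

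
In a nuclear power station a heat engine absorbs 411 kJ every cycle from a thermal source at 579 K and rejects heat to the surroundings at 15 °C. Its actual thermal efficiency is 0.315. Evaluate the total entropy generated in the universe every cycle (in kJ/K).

T_C = 15 °C → 15 + 273.15 = 288.15 K.
W = η·Q_H = 0.315 × 411 = 129.5 kJ, so Q_C = Q_H − W = 281.5 kJ.
Entropy balance on the reservoirs: −Q_H/T_H = -0.7098 kJ/K, +Q_C/T_C = 0.9770 kJ/K.
ΔS_univ = −Q_H/T_H + Q_C/T_C = 0.267 kJ/K (> 0, since η = 0.315 < η_Carnot = 0.502).

ΔS_univ ≈ 0.267 kJ/K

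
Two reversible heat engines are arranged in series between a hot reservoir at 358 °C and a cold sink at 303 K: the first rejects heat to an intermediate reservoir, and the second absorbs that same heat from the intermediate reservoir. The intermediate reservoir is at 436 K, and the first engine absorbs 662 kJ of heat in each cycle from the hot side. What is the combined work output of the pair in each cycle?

T_H = 358 °C → 358 + 273.15 = 631.15 K.
Two reversible stages in series are equivalent to a single Carnot engine between T_H and T_C, so η_total = 1 − T_C/T_H = 1 − 303.00/631.15 = 0.5199.
W_total = η_total · Q_H = 0.5199 × 662 = 344 kJ.

W_total ≈ 344 kJ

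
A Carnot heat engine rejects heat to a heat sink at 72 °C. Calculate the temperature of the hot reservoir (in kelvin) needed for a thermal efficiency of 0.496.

T_H ≈ 685 K

T_C = 72 °C → 72 + 273.15 = 345.15 K.
From η = 1 − T_C/T_H, solving for T_H gives T_H = T_C/(1 − η) = 345.15/(1 − 0.496) = 685 K.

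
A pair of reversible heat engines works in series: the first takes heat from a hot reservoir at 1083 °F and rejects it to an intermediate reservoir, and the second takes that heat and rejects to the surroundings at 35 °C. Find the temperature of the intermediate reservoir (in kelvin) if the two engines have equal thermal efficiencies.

T_H = 1083 °F → (1083 − 32) × 5/9 = 583.89 °C = 857.04 K.
T_C = 35 °C → 35 + 273.15 = 308.15 K.
Equal efficiencies require 1 − T_m/T_H = 1 − T_C/T_m, i.e. T_m/T_H = T_C/T_m, so T_m = √(T_H·T_C) = √(857.04 × 308.15) = 513.9 K.

T_m ≈ 513.9 K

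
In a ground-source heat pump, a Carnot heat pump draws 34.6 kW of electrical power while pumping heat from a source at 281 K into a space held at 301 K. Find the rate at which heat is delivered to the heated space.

Reversible heating COP: COP_HP = T_H/(T_H − T_C) = 301.00/20.00 = 15.0500.
Q_H = COP_HP · W = 15.0500 × 34.6 = 521 kW.

Q̇_H ≈ 521 kW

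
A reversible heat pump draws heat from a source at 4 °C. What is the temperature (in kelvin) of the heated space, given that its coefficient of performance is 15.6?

T_H ≈ 296.1 K

T_C = 4 °C → 4 + 273.15 = 277.15 K.
COP_HP = T_H/(T_H − T_C) ⇒ T_H = T_C·COP_HP/(COP_HP − 1) = 277.15 × 15.6/(15.6 − 1) = 296.1 K.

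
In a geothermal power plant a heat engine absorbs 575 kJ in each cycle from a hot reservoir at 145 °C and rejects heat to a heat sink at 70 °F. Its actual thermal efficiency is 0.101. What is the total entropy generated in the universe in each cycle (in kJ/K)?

T_H = 145 °C → 145 + 273.15 = 418.15 K.
T_C = 70 °F → (70 − 32) × 5/9 = 21.11 °C = 294.26 K.
W = η·Q_H = 0.101 × 575 = 58.08 kJ, so Q_C = Q_H − W = 516.9 kJ.
Reservoir entropy changes: ΔS_H = −Q_H/T_H = −575/418.15 = -1.375 kJ/K and ΔS_C = +Q_C/T_C = 516.9/294.26 = 1.757 kJ/K.
ΔS_univ = −Q_H/T_H + Q_C/T_C = 0.382 kJ/K (> 0, since η = 0.101 < η_Carnot = 0.296).

ΔS_univ ≈ 0.382 kJ/K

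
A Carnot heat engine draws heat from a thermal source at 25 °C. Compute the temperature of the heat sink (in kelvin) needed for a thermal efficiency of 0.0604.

T_H = 25 °C → 25 + 273.15 = 298.15 K.
From η = 1 − T_C/T_H, T_C = T_H·(1 − η) = 298.15 × (1 − 0.0604) = 280 K.

T_C ≈ 280 K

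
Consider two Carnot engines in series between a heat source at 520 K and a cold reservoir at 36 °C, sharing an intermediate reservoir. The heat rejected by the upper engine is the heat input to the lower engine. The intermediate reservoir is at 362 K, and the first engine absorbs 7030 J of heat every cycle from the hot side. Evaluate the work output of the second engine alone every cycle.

T_C = 36 °C → 36 + 273.15 = 309.15 K.
Heat entering the second stage: Q_m = Q_H·(T_m/T_H) = 7030 × 362.00/520.00 = 4894 J.
Second-stage efficiency η₂ = 1 − T_C/T_m = 1 − 309.15/362.00 = 0.1460, so W₂ = η₂·Q_m = 714.5 J.

W₂ ≈ 714.5 J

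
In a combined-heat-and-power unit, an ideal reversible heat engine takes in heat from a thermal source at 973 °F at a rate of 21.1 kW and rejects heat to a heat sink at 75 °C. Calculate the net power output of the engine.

T_H = 973 °F → (973 − 32) × 5/9 = 522.78 °C = 795.93 K.
T_C = 75 °C → 75 + 273.15 = 348.15 K.
The Carnot efficiency is η = 1 − T_C/T_H = 1 − 348.15/795.93 = 0.5626.
W = η·Q_H = 0.5626 × 21.1 = 11.9 kW.

Ẇ ≈ 11.9 kW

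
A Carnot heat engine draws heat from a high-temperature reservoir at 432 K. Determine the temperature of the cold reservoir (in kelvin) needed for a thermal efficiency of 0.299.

From η = 1 − T_C/T_H, T_C = T_H·(1 − η) = 432.00 × (1 − 0.299) = 303 K.

T_C ≈ 303 K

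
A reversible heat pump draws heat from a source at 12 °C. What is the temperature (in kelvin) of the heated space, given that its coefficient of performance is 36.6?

T_H ≈ 293 K

T_C = 12 °C → 12 + 273.15 = 285.15 K.
COP_HP = T_H/(T_H − T_C) ⇒ T_H = T_C·COP_HP/(COP_HP − 1) = 285.15 × 36.6/(36.6 − 1) = 293 K.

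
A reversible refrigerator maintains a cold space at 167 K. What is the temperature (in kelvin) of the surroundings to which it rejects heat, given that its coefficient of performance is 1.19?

COP_R = T_C/(T_H − T_C) ⇒ T_H = T_C·(1 + 1/COP_R) = 167.00 × (1 + 1/1.19) = 307 K.

T_H ≈ 307 K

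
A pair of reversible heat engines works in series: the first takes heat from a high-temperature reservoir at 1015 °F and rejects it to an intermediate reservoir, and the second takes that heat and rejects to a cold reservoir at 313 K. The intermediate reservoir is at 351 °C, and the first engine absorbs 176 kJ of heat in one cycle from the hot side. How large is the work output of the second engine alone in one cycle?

W₂ ≈ 66.8 kJ

T_H = 1015 °F → (1015 − 32) × 5/9 = 546.11 °C = 819.26 K.
T_m = 351 °C → 351 + 273.15 = 624.15 K.
Heat entering the second stage: Q_m = Q_H·(T_m/T_H) = 176 × 624.15/819.26 = 134 kJ.
Second-stage efficiency η₂ = 1 − T_C/T_m = 1 − 313.00/624.15 = 0.4985, so W₂ = η₂·Q_m = 66.8 kJ.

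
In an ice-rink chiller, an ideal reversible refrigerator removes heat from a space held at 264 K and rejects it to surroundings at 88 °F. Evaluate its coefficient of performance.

T_H = 88 °F → (88 − 32) × 5/9 = 31.11 °C = 304.26 K.
COP_R = T_C/(T_H − T_C) = 264.00/(304.26 − 264.00) = 6.56.

COP_R ≈ 6.56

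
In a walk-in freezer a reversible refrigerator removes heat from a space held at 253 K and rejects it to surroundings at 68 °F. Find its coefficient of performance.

T_H = 68 °F → (68 − 32) × 5/9 = 20.00 °C = 293.15 K.
COP_R = T_C/(T_H − T_C) = 253.00/(293.15 − 253.00) = 6.301.

COP_R ≈ 6.301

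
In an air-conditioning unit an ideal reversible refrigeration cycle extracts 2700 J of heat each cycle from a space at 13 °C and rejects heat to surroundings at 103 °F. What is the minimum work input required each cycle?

T_H = 103 °F → (103 − 32) × 5/9 = 39.44 °C = 312.59 K.
T_C = 13 °C → 13 + 273.15 = 286.15 K.
COP_R = T_C/(T_H − T_C) = 286.15/26.44 = 10.8208.
W = Q_C/COP_R = 2700/10.8208 = 250 J.

W_in ≈ 250 J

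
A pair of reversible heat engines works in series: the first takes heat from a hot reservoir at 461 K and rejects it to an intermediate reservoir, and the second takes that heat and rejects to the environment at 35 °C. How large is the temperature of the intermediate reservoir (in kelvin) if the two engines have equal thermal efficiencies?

T_m ≈ 377 K

T_C = 35 °C → 35 + 273.15 = 308.15 K.
Equal efficiencies require 1 − T_m/T_H = 1 − T_C/T_m, i.e. T_m/T_H = T_C/T_m, so T_m = √(T_H·T_C) = √(461.00 × 308.15) = 377 K.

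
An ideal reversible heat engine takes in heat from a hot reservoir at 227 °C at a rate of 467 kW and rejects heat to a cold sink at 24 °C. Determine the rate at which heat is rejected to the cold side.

T_H = 227 °C → 227 + 273.15 = 500.15 K.
T_C = 24 °C → 24 + 273.15 = 297.15 K.
For a reversible engine, η = 1 − T_C/T_H = 1 − 297.15/500.15 = 0.4059.
For a reversible cycle Q_C/Q_H = T_C/T_H, so Q_C = 467 × 297.15/500.15 = 277.5 kW.

Q̇_C ≈ 277.5 kW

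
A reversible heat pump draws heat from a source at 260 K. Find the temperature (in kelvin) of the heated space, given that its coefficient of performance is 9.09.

T_H ≈ 292.1 K

COP_HP = T_H/(T_H − T_C) ⇒ T_H = T_C·COP_HP/(COP_HP − 1) = 260.00 × 9.09/(9.09 − 1) = 292.1 K.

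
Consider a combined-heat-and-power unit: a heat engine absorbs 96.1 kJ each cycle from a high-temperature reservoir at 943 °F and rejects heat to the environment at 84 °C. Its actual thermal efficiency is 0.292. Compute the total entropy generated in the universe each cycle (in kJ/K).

T_H = 943 °F → (943 − 32) × 5/9 = 506.11 °C = 779.26 K.
T_C = 84 °C → 84 + 273.15 = 357.15 K.
W = η·Q_H = 0.292 × 96.1 = 28.06 kJ, so Q_C = Q_H − W = 68.04 kJ.
The hot reservoir loses entropy Q_H/T_H = 96.1/779.26 = 0.1233 kJ/K; the cold reservoir gains Q_C/T_C = 68.04/357.15 = 0.1905 kJ/K.
ΔS_univ = −Q_H/T_H + Q_C/T_C = 0.0672 kJ/K (> 0, since η = 0.292 < η_Carnot = 0.542).

ΔS_univ ≈ 0.0672 kJ/K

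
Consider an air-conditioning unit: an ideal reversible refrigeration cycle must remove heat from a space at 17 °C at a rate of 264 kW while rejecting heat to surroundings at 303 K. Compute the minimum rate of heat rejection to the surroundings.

Q̇_H ≈ 275.7 kW

T_C = 17 °C → 17 + 273.15 = 290.15 K.
For a reversible cycle Q_H/Q_C = T_H/T_C, so Q_H = Q_C·T_H/T_C = 264 × 303.00/290.15 = 275.7 kW.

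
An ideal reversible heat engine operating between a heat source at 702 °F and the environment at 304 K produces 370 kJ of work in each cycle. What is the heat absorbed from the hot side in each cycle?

Q_H ≈ 699 kJ

T_H = 702 °F → (702 − 32) × 5/9 = 372.22 °C = 645.37 K.
Carnot efficiency: η = 1 − T_C/T_H = 1 − 304.00/645.37 = 0.5290.
Q_H = W/η = 370/0.5290 = 699 kJ.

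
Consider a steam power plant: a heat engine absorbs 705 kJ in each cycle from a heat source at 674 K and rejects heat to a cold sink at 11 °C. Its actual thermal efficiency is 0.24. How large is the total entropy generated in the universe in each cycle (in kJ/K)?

T_C = 11 °C → 11 + 273.15 = 284.15 K.
W = η·Q_H = 0.24 × 705 = 169.2 kJ, so Q_C = Q_H − W = 535.8 kJ.
The hot reservoir loses entropy Q_H/T_H = 705/674.00 = 1.046 kJ/K; the cold reservoir gains Q_C/T_C = 535.8/284.15 = 1.886 kJ/K.
ΔS_univ = −Q_H/T_H + Q_C/T_C = 0.840 kJ/K (> 0, since η = 0.24 < η_Carnot = 0.578).

ΔS_univ ≈ 0.840 kJ/K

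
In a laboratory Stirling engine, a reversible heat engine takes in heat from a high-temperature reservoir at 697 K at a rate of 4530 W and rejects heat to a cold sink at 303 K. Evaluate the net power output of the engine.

For a reversible engine, η = 1 − T_C/T_H = 1 − 303.00/697.00 = 0.5653.
W = η·Q_H = 0.5653 × 4530 = 2560 W.

Ẇ ≈ 2560 W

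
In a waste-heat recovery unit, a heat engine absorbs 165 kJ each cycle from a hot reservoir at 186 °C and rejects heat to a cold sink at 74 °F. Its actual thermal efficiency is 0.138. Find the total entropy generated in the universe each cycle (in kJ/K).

T_H = 186 °C → 186 + 273.15 = 459.15 K.
T_C = 74 °F → (74 − 32) × 5/9 = 23.33 °C = 296.48 K.
W = η·Q_H = 0.138 × 165 = 22.77 kJ, so Q_C = Q_H − W = 142.2 kJ.
Entropy balance on the reservoirs: −Q_H/T_H = -0.3594 kJ/K, +Q_C/T_C = 0.4797 kJ/K.
ΔS_univ = −Q_H/T_H + Q_C/T_C = 0.1204 kJ/K (> 0, since η = 0.138 < η_Carnot = 0.354).

ΔS_univ ≈ 0.1204 kJ/K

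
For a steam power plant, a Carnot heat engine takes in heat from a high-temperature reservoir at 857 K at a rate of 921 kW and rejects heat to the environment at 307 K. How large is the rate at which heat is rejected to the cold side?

Carnot efficiency: η = 1 − T_C/T_H = 1 − 307.00/857.00 = 0.6418.
For a reversible cycle Q_C/Q_H = T_C/T_H, so Q_C = 921 × 307.00/857.00 = 330 kW.

Q̇_C ≈ 330 kW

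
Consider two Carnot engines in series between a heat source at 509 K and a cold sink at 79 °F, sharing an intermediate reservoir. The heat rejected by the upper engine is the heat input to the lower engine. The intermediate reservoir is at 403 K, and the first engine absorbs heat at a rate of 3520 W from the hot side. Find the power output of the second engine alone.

T_C = 79 °F → (79 − 32) × 5/9 = 26.11 °C = 299.26 K.
Heat entering the second stage: Q_m = Q_H·(T_m/T_H) = 3520 × 403.00/509.00 = 2790 W.
Second-stage efficiency η₂ = 1 − T_C/T_m = 1 − 299.26/403.00 = 0.2574, so W₂ = η₂·Q_m = 717 W.

Ẇ₂ ≈ 717 W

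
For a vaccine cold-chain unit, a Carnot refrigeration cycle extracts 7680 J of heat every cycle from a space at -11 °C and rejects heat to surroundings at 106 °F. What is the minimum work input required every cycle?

W_in ≈ 1527 J

T_H = 106 °F → (106 − 32) × 5/9 = 41.11 °C = 314.26 K.
T_C = -11 °C → -11 + 273.15 = 262.15 K.
COP_R = T_C/(T_H − T_C) = 262.15/52.11 = 5.0306.
W = Q_C/COP_R = 7680/5.0306 = 1527 J.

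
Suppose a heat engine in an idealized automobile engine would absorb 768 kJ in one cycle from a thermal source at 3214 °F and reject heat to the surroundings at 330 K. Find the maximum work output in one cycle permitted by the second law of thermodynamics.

W_max ≈ 643.8 kJ

T_H = 3214 °F → (3214 − 32) × 5/9 = 1767.78 °C = 2040.93 K.
The second-law ceiling is the Carnot efficiency, η_max = 1 − T_C/T_H = 1 − 330.00/2040.93 = 0.8383.
W_max = η_max · Q_H = 0.8383 × 768 = 643.8 kJ.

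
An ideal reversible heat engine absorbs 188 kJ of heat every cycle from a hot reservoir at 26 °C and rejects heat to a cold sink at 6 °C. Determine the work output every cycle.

T_H = 26 °C → 26 + 273.15 = 299.15 K.
T_C = 6 °C → 6 + 273.15 = 279.15 K.
For a reversible engine, η = 1 − T_C/T_H = 1 − 279.15/299.15 = 0.0669.
W = η·Q_H = 0.0669 × 188 = 12.57 kJ.

W ≈ 12.57 kJ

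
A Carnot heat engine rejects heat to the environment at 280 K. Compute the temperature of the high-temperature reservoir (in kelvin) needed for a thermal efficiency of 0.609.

From η = 1 − T_C/T_H, solving for T_H gives T_H = T_C/(1 − η) = 280.00/(1 − 0.609) = 716 K.

T_H ≈ 716 K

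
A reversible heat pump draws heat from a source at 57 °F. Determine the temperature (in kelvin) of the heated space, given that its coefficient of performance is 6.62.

T_H ≈ 338 K

T_C = 57 °F → (57 − 32) × 5/9 = 13.89 °C = 287.04 K.
COP_HP = T_H/(T_H − T_C) ⇒ T_H = T_C·COP_HP/(COP_HP − 1) = 287.04 × 6.62/(6.62 − 1) = 338 K.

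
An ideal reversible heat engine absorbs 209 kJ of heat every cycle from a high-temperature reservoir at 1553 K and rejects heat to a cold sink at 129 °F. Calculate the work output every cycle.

T_C = 129 °F → (129 − 32) × 5/9 = 53.89 °C = 327.04 K.
For a reversible engine, η = 1 − T_C/T_H = 1 − 327.04/1553.00 = 0.7894.
W = η·Q_H = 0.7894 × 209 = 165 kJ.

W ≈ 165 kJ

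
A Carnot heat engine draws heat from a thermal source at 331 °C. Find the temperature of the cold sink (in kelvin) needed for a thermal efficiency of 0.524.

T_C ≈ 288 K

T_H = 331 °C → 331 + 273.15 = 604.15 K.
From η = 1 − T_C/T_H, T_C = T_H·(1 − η) = 604.15 × (1 − 0.524) = 288 K.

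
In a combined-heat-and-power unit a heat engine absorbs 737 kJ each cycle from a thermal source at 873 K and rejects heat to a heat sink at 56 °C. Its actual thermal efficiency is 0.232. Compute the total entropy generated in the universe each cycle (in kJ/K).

ΔS_univ ≈ 0.875 kJ/K

T_C = 56 °C → 56 + 273.15 = 329.15 K.
W = η·Q_H = 0.232 × 737 = 171.0 kJ, so Q_C = Q_H − W = 566.0 kJ.
Reservoir entropy changes: ΔS_H = −Q_H/T_H = −737/873.00 = -0.8442 kJ/K and ΔS_C = +Q_C/T_C = 566.0/329.15 = 1.720 kJ/K.
ΔS_univ = −Q_H/T_H + Q_C/T_C = 0.875 kJ/K (> 0, since η = 0.232 < η_Carnot = 0.623).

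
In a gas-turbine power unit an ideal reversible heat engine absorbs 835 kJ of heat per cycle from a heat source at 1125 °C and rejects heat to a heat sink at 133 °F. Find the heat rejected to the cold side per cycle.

T_H = 1125 °C → 1125 + 273.15 = 1398.15 K.
T_C = 133 °F → (133 − 32) × 5/9 = 56.11 °C = 329.26 K.
η_rev = 1 − T_C/T_H = 1 − 329.26/1398.15 = 0.7645.
For a reversible cycle Q_C/Q_H = T_C/T_H, so Q_C = 835 × 329.26/1398.15 = 197 kJ.

Q_C ≈ 197 kJ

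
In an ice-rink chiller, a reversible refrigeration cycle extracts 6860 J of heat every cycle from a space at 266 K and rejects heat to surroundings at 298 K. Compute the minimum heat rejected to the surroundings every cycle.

For a reversible cycle Q_H/Q_C = T_H/T_C, so Q_H = Q_C·T_H/T_C = 6860 × 298.00/266.00 = 7690 J.

Q_H ≈ 7690 J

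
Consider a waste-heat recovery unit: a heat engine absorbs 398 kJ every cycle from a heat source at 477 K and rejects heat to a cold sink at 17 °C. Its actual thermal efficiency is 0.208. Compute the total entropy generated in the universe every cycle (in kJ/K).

T_C = 17 °C → 17 + 273.15 = 290.15 K.
W = η·Q_H = 0.208 × 398 = 82.78 kJ, so Q_C = Q_H − W = 315.2 kJ.
The hot reservoir loses entropy Q_H/T_H = 398/477.00 = 0.8344 kJ/K; the cold reservoir gains Q_C/T_C = 315.2/290.15 = 1.086 kJ/K.
ΔS_univ = −Q_H/T_H + Q_C/T_C = 0.252 kJ/K (> 0, since η = 0.208 < η_Carnot = 0.392).

ΔS_univ ≈ 0.252 kJ/K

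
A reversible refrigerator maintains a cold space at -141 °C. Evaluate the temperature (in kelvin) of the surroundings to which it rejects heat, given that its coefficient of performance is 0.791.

T_H ≈ 299 K

T_C = -141 °C → -141 + 273.15 = 132.15 K.
COP_R = T_C/(T_H − T_C) ⇒ T_H = T_C·(1 + 1/COP_R) = 132.15 × (1 + 1/0.791) = 299 K.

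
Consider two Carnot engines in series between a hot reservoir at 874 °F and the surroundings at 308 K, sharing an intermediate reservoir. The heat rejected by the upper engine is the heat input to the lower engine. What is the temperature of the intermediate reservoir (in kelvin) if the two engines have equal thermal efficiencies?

T_H = 874 °F → (874 − 32) × 5/9 = 467.78 °C = 740.93 K.
Equal efficiencies require 1 − T_m/T_H = 1 − T_C/T_m, i.e. T_m/T_H = T_C/T_m, so T_m = √(T_H·T_C) = √(740.93 × 308.00) = 478 K.

T_m ≈ 478 K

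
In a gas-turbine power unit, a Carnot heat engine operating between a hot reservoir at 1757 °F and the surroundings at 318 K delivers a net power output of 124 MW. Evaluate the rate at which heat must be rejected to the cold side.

Q̇_C ≈ 43.2 MW

T_H = 1757 °F → (1757 − 32) × 5/9 = 958.33 °C = 1231.48 K.
Carnot efficiency: η = 1 − T_C/T_H = 1 − 318.00/1231.48 = 0.7418.
Since Q_C/Q_H = T_C/T_H and Q_H = W/η, Q_C = W·T_C/(T_H − T_C) = 124 × 318.00/913.48 = 43.2 MW.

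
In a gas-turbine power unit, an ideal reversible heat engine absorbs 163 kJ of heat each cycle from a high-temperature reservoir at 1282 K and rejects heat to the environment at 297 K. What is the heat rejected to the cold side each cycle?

Q_C ≈ 37.8 kJ

η_rev = 1 − T_C/T_H = 1 − 297.00/1282.00 = 0.7683.
For a reversible cycle Q_C/Q_H = T_C/T_H, so Q_C = 163 × 297.00/1282.00 = 37.8 kJ.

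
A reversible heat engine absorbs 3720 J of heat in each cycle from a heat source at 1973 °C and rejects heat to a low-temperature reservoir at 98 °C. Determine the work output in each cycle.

T_H = 1973 °C → 1973 + 273.15 = 2246.15 K.
T_C = 98 °C → 98 + 273.15 = 371.15 K.
For a reversible engine, η = 1 − T_C/T_H = 1 − 371.15/2246.15 = 0.8348.
W = η·Q_H = 0.8348 × 3720 = 3110 J.

W ≈ 3110 J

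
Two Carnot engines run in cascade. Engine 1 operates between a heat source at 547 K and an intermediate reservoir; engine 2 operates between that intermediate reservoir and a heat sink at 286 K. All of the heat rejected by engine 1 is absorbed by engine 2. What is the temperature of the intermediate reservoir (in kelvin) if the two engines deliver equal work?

T_m ≈ 416.5 K

For reversible stages Q_m = Q_H·(T_m/T_H). Setting W₁ = Q_H(1 − T_m/T_H) equal to W₂ = Q_m(1 − T_C/T_m) = Q_H·(T_m − T_C)/T_H gives T_H − T_m = T_m − T_C, so T_m = (T_H + T_C)/2 = (547.00 + 286.00)/2 = 416.5 K.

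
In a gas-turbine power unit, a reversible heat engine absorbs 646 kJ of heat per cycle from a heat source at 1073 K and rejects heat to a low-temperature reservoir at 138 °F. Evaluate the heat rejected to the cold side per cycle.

T_C = 138 °F → (138 − 32) × 5/9 = 58.89 °C = 332.04 K.
Carnot efficiency: η = 1 − T_C/T_H = 1 − 332.04/1073.00 = 0.6906.
For a reversible cycle Q_C/Q_H = T_C/T_H, so Q_C = 646 × 332.04/1073.00 = 200 kJ.

Q_C ≈ 200 kJ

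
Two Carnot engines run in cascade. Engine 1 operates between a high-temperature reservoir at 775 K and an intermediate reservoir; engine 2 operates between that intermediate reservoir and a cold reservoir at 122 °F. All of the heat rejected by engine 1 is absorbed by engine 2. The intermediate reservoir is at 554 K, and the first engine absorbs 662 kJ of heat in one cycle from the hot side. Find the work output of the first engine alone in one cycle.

W₁ ≈ 189 kJ

T_C = 122 °F → (122 − 32) × 5/9 = 50.00 °C = 323.15 K.
First-stage efficiency η₁ = 1 − T_m/T_H = 1 − 554.00/775.00 = 0.2852.
W₁ = η₁·Q_H = 0.2852 × 662 = 189 kJ.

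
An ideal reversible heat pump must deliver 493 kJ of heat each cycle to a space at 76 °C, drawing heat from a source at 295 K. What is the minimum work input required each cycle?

W_in ≈ 76.5 kJ

T_H = 76 °C → 76 + 273.15 = 349.15 K.
COP_HP = T_H/(T_H − T_C) = 349.15/54.15 = 6.4478.
W = Q_H/COP_HP = 493/6.4478 = 76.5 kJ.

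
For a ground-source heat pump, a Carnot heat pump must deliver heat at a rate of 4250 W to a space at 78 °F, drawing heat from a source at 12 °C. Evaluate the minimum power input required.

T_H = 78 °F → (78 − 32) × 5/9 = 25.56 °C = 298.71 K.
T_C = 12 °C → 12 + 273.15 = 285.15 K.
COP_HP = T_H/(T_H − T_C) = 298.71/13.56 = 22.0357.
W = Q_H/COP_HP = 4250/22.0357 = 193 W.

Ẇ_in ≈ 193 W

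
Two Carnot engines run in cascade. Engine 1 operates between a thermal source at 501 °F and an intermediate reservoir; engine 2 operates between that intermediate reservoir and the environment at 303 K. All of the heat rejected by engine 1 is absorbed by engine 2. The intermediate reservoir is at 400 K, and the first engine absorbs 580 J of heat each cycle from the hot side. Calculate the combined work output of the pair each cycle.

W_total ≈ 251 J

T_H = 501 °F → (501 − 32) × 5/9 = 260.56 °C = 533.71 K.
Two reversible stages in series are equivalent to a single Carnot engine between T_H and T_C, so η_total = 1 − T_C/T_H = 1 − 303.00/533.71 = 0.4323.
W_total = η_total · Q_H = 0.4323 × 580 = 251 J.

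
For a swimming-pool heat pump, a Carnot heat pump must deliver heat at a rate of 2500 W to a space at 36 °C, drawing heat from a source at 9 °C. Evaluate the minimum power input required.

T_H = 36 °C → 36 + 273.15 = 309.15 K.
T_C = 9 °C → 9 + 273.15 = 282.15 K.
Reversible heating COP: COP_HP = T_H/(T_H − T_C) = 309.15/27.00 = 11.4500.
W = Q_H/COP_HP = 2500/11.4500 = 218 W.

Ẇ_in ≈ 218 W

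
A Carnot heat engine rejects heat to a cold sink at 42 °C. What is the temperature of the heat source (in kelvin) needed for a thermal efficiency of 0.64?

T_C = 42 °C → 42 + 273.15 = 315.15 K.
From η = 1 − T_C/T_H, solving for T_H gives T_H = T_C/(1 − η) = 315.15/(1 − 0.64) = 875 K.

T_H ≈ 875 K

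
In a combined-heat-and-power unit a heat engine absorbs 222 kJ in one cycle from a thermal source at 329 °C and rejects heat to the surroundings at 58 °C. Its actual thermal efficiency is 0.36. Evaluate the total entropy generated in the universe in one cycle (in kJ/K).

ΔS_univ ≈ 0.06037 kJ/K

T_H = 329 °C → 329 + 273.15 = 602.15 K.
T_C = 58 °C → 58 + 273.15 = 331.15 K.
W = η·Q_H = 0.36 × 222 = 79.92 kJ, so Q_C = Q_H − W = 142.1 kJ.
Reservoir entropy changes: ΔS_H = −Q_H/T_H = −222/602.15 = -0.3687 kJ/K and ΔS_C = +Q_C/T_C = 142.1/331.15 = 0.4291 kJ/K.
ΔS_univ = −Q_H/T_H + Q_C/T_C = 0.06037 kJ/K (> 0, since η = 0.36 < η_Carnot = 0.450).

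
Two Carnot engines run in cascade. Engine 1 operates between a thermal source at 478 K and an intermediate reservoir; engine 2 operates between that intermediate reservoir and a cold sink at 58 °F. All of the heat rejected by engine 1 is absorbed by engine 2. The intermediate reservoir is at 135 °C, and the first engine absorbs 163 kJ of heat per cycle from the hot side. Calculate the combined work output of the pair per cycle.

W_total ≈ 64.9 kJ

T_C = 58 °F → (58 − 32) × 5/9 = 14.44 °C = 287.59 K.
Two reversible stages in series are equivalent to a single Carnot engine between T_H and T_C, so η_total = 1 − T_C/T_H = 1 − 287.59/478.00 = 0.3983.
W_total = η_total · Q_H = 0.3983 × 163 = 64.9 kJ.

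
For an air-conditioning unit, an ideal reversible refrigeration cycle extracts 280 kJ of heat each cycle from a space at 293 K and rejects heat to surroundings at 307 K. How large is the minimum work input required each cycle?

W_in ≈ 13.4 kJ

Carnot COP: COP_R = T_C/(T_H − T_C) = 293.00/14.00 = 20.9286.
W = Q_C/COP_R = 280/20.9286 = 13.4 kJ.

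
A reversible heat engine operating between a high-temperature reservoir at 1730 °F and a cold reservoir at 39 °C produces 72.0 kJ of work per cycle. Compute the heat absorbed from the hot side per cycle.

T_H = 1730 °F → (1730 − 32) × 5/9 = 943.33 °C = 1216.48 K.
T_C = 39 °C → 39 + 273.15 = 312.15 K.
For a reversible engine, η = 1 − T_C/T_H = 1 − 312.15/1216.48 = 0.7434.
Q_H = W/η = 72.0/0.7434 = 96.9 kJ.

Q_H ≈ 96.9 kJ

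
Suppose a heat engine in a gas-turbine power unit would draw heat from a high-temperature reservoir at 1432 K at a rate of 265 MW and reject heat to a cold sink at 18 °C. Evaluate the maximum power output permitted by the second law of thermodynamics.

Ẇ_max ≈ 211 MW

T_C = 18 °C → 18 + 273.15 = 291.15 K.
The second-law ceiling is the Carnot efficiency, η_max = 1 − T_C/T_H = 1 − 291.15/1432.00 = 0.7967.
W_max = η_max · Q_H = 0.7967 × 265 = 211 MW.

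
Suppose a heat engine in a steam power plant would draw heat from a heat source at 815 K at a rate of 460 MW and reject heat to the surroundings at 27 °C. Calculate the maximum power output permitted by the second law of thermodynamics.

T_C = 27 °C → 27 + 273.15 = 300.15 K.
No engine can exceed the Carnot limit: η_max = 1 − T_C/T_H = 1 − 300.15/815.00 = 0.6317.
W_max = η_max · Q_H = 0.6317 × 460 = 291 MW.

Ẇ_max ≈ 291 MW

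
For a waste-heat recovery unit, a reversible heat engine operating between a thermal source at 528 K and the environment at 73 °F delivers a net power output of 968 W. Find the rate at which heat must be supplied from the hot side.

T_C = 73 °F → (73 − 32) × 5/9 = 22.78 °C = 295.93 K.
The Carnot efficiency is η = 1 − T_C/T_H = 1 − 295.93/528.00 = 0.4395.
Q_H = W/η = 968/0.4395 = 2200 W.

Q̇_H ≈ 2200 W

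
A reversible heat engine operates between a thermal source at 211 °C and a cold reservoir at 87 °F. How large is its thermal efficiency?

T_H = 211 °C → 211 + 273.15 = 484.15 K.
T_C = 87 °F → (87 − 32) × 5/9 = 30.56 °C = 303.71 K.
For a reversible engine, η = 1 − T_C/T_H = 1 − 303.71/484.15 = 0.3727.

η ≈ 0.3727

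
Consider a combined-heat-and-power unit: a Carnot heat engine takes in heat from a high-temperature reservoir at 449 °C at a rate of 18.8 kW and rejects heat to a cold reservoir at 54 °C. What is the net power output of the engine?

T_H = 449 °C → 449 + 273.15 = 722.15 K.
T_C = 54 °C → 54 + 273.15 = 327.15 K.
The Carnot efficiency is η = 1 − T_C/T_H = 1 − 327.15/722.15 = 0.5470.
W = η·Q_H = 0.5470 × 18.8 = 10.3 kW.

Ẇ ≈ 10.3 kW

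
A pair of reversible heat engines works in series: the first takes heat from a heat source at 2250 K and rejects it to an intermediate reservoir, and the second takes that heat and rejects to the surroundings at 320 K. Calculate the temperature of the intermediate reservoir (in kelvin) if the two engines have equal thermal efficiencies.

Equal efficiencies require 1 − T_m/T_H = 1 − T_C/T_m, i.e. T_m/T_H = T_C/T_m, so T_m = √(T_H·T_C) = √(2250.00 × 320.00) = 849 K.

T_m ≈ 849 K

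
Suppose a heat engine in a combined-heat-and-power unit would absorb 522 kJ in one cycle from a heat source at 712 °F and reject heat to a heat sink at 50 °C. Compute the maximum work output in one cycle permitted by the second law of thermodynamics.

T_H = 712 °F → (712 − 32) × 5/9 = 377.78 °C = 650.93 K.
T_C = 50 °C → 50 + 273.15 = 323.15 K.
By the Carnot theorem, η_max = 1 − T_C/T_H = 1 − 323.15/650.93 = 0.5036.
W_max = η_max · Q_H = 0.5036 × 522 = 263 kJ.

W_max ≈ 263 kJ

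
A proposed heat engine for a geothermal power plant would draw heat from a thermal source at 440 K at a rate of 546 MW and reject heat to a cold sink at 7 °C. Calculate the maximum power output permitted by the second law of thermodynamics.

Ẇ_max ≈ 198 MW

T_C = 7 °C → 7 + 273.15 = 280.15 K.
The upper bound on efficiency is η_max = 1 − T_C/T_H = 1 − 280.15/440.00 = 0.3633.
W_max = η_max · Q_H = 0.3633 × 546 = 198 MW.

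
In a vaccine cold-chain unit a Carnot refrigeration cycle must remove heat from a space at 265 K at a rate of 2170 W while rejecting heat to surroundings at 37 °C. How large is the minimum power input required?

Ẇ_in ≈ 369.7 W

T_H = 37 °C → 37 + 273.15 = 310.15 K.
COP_R = T_C/(T_H − T_C) = 265.00/45.15 = 5.8693.
W = Q_C/COP_R = 2170/5.8693 = 369.7 W.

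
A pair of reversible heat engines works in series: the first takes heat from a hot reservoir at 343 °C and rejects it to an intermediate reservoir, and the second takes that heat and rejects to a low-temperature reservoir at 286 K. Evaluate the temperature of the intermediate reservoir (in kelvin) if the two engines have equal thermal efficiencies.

T_m ≈ 420 K

T_H = 343 °C → 343 + 273.15 = 616.15 K.
Equal efficiencies require 1 − T_m/T_H = 1 − T_C/T_m, i.e. T_m/T_H = T_C/T_m, so T_m = √(T_H·T_C) = √(616.15 × 286.00) = 420 K.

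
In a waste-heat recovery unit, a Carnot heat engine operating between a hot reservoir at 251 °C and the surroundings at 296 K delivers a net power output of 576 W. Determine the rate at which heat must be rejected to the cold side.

T_H = 251 °C → 251 + 273.15 = 524.15 K.
For a reversible engine, η = 1 − T_C/T_H = 1 − 296.00/524.15 = 0.4353.
Since Q_C/Q_H = T_C/T_H and Q_H = W/η, Q_C = W·T_C/(T_H − T_C) = 576 × 296.00/228.15 = 747 W.

Q̇_C ≈ 747 W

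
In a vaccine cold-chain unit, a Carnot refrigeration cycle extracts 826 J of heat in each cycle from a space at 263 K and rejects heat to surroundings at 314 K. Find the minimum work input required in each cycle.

For a reversible refrigerator, COP_R = T_C/(T_H − T_C) = 263.00/51.00 = 5.1569.
W = Q_C/COP_R = 826/5.1569 = 160 J.

W_in ≈ 160 J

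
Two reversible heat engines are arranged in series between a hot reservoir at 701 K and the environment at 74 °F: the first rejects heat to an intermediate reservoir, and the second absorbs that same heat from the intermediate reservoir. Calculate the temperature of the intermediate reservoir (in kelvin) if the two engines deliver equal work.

T_m ≈ 498.7 K

T_C = 74 °F → (74 − 32) × 5/9 = 23.33 °C = 296.48 K.
For reversible stages Q_m = Q_H·(T_m/T_H). Setting W₁ = Q_H(1 − T_m/T_H) equal to W₂ = Q_m(1 − T_C/T_m) = Q_H·(T_m − T_C)/T_H gives T_H − T_m = T_m − T_C, so T_m = (T_H + T_C)/2 = (701.00 + 296.48)/2 = 498.7 K.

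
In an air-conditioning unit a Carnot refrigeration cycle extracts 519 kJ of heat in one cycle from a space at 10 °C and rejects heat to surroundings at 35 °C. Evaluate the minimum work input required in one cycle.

T_H = 35 °C → 35 + 273.15 = 308.15 K.
T_C = 10 °C → 10 + 273.15 = 283.15 K.
The reversible coefficient of performance is COP_R = T_C/(T_H − T_C) = 283.15/25.00 = 11.3260.
W = Q_C/COP_R = 519/11.3260 = 45.8 kJ.

W_in ≈ 45.8 kJ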